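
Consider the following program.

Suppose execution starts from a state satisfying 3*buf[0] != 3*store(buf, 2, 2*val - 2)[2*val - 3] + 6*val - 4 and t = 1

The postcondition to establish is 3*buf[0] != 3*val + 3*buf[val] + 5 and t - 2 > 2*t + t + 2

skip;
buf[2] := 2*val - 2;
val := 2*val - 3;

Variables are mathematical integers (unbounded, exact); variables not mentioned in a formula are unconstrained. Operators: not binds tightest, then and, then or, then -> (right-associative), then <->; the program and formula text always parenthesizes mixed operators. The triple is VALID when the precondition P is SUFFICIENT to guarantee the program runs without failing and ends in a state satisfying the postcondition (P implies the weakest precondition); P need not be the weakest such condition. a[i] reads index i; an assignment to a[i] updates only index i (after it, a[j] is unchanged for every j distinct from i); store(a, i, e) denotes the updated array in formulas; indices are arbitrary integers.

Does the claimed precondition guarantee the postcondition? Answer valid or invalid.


Working backward. After the program, the postcondition 3*buf[0] != 3*val + 3*buf[val] + 5 and t - 2 > 2*t + t + 2 must hold; in canonical form it is 3*buf[0] != 3*buf[val] + 3*val + 5 and 2*t < -4.
Before val := 2*val - 3: 3*buf[0] != 3*buf[2*val - 3] + 6*val - 4 and 2*t < -4
Before buf[2] := 2*val - 2: 3*buf[0] != 3*store(buf, 2, 2*val - 2)[2*val - 3] + 6*val - 4 and 2*t < -4
Before skip: 3*buf[0] != 3*store(buf, 2, 2*val - 2)[2*val - 3] + 6*val - 4 and 2*t < -4
The weakest precondition is 3*buf[0] != 3*store(buf, 2, 2*val - 2)[2*val - 3] + 6*val - 4 and 2*t < -4.
Check whether 3*buf[0] != 3*store(buf, 2, 2*val - 2)[2*val - 3] + 6*val - 4 and t = 1 implies it.
Countermodel: at the initial state buf = {[-3] = 0, [0] = 0, [2] = 0, elsewhere 0}, t = 1, val = 0, the precondition holds but the weakest precondition fails.
Answer: invalid


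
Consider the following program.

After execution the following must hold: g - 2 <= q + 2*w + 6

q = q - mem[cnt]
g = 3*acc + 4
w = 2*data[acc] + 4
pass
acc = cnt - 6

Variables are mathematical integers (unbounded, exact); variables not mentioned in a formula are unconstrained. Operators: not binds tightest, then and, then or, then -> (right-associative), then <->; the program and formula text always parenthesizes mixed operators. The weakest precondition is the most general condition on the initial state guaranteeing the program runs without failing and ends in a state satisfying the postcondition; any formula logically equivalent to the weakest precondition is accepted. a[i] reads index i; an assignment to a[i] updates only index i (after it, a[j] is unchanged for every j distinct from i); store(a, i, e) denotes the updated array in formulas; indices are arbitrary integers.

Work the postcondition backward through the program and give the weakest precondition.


Working backward. After the program, the postcondition g - 2 <= q + 2*w + 6 must hold; in canonical form it is g <= q + 2*w + 8.
Before acc := cnt - 6: g <= q + 2*w + 8
Before skip: g <= q + 2*w + 8
Before w := 2*data[acc] + 4: g <= 4*data[acc] + q + 16
Before g := 3*acc + 4: 3*acc <= 4*data[acc] + q + 12
Before q := q - mem[cnt]: mem[cnt] + 3*acc <= 4*data[acc] + q + 12
Answer: WP = mem[cnt] + 3*acc <= 4*data[acc] + q + 12


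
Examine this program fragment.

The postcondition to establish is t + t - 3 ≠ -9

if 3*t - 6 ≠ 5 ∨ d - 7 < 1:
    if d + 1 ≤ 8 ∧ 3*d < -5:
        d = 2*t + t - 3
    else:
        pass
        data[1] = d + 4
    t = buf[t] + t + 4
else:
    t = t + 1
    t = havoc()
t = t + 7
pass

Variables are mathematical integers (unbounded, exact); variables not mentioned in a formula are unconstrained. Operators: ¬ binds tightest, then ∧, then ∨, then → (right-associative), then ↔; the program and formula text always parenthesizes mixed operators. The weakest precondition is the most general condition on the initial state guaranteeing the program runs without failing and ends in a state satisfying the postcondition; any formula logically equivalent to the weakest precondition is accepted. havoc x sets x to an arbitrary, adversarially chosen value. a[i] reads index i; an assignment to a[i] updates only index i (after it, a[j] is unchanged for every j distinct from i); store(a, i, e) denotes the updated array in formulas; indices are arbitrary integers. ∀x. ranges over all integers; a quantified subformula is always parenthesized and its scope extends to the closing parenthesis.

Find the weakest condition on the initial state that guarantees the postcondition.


Working backward. After the program, the postcondition t + t - 3 ≠ -9 must hold; in canonical form it is 2*t ≠ -6.
Before skip: 2*t ≠ -6
Before t := t + 7: 2*t ≠ -20
Then branch requires ((d ≤ 7 ∧ 3*d < -5) → 2*buf[t] + 2*t ≠ -28) ∧ ((¬(d ≤ 7 ∧ 3*d < -5)) → 2*buf[t] + 2*t ≠ -28); else branch requires ∀t_1. 2*t_1 ≠ -20.
Before the if: ((3*t ≠ 11 ∨ d < 8) → (((d ≤ 7 ∧ 3*d < -5) → 2*buf[t] + 2*t ≠ -28) ∧ ((¬(d ≤ 7 ∧ 3*d < -5)) → 2*buf[t] + 2*t ≠ -28))) ∧ ((¬(3*t ≠ 11 ∨ d < 8)) → (∀t_1. 2*t_1 ≠ -20))
Answer: WP = ((3*t ≠ 11 ∨ d < 8) → (((d ≤ 7 ∧ 3*d < -5) → 2*buf[t] + 2*t ≠ -28) ∧ ((¬(d ≤ 7 ∧ 3*d < -5)) → 2*buf[t] + 2*t ≠ -28))) ∧ ((¬(3*t ≠ 11 ∨ d < 8)) → (∀t_1. 2*t_1 ≠ -20))


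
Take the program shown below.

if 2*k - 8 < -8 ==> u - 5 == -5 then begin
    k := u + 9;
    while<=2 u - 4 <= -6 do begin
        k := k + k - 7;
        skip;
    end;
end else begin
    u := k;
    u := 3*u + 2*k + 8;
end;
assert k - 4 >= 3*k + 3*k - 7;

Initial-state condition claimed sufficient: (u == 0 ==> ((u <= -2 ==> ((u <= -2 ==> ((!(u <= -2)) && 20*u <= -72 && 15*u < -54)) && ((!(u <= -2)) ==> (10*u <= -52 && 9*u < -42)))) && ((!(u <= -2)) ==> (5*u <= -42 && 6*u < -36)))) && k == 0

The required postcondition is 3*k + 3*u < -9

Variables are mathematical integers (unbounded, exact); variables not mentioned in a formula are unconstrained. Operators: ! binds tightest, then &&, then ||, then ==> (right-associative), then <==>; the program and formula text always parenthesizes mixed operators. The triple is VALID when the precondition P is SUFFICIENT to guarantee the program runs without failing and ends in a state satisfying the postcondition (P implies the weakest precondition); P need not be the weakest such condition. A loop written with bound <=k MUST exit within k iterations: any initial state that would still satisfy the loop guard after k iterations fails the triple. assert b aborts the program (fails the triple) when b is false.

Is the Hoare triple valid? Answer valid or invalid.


Working backward. After the program, 3*k + 3*u < -9 must hold.
Before assert k - 4 >= 3*k + 3*k - 7: 5*k <= 3 && 3*k + 3*u < -9
Then branch requires (u <= -2 ==> ((u <= -2 ==> ((!(u <= -2)) && 20*u <= -72 && 15*u < -54)) && ((!(u <= -2)) ==> (10*u <= -52 && 9*u < -42)))) && ((!(u <= -2)) ==> (5*u <= -42 && 6*u < -36)); else branch requires 5*k <= 3 && 18*k < -33.
Before the if: ((2*k < 0 ==> u == 0) ==> ((u <= -2 ==> ((u <= -2 ==> ((!(u <= -2)) && 20*u <= -72 && 15*u < -54)) && ((!(u <= -2)) ==> (10*u <= -52 && 9*u < -42)))) && ((!(u <= -2)) ==> (5*u <= -42 && 6*u < -36)))) && ((!(2*k < 0 ==> u == 0)) ==> (5*k <= 3 && 18*k < -33))
The weakest precondition is ((2*k < 0 ==> u == 0) ==> ((u <= -2 ==> ((u <= -2 ==> ((!(u <= -2)) && 20*u <= -72 && 15*u < -54)) && ((!(u <= -2)) ==> (10*u <= -52 && 9*u < -42)))) && ((!(u <= -2)) ==> (5*u <= -42 && 6*u < -36)))) && ((!(2*k < 0 ==> u == 0)) ==> (5*k <= 3 && 18*k < -33)).
Check whether (u == 0 ==> ((u <= -2 ==> ((u <= -2 ==> ((!(u <= -2)) && 20*u <= -72 && 15*u < -54)) && ((!(u <= -2)) ==> (10*u <= -52 && 9*u < -42)))) && ((!(u <= -2)) ==> (5*u <= -42 && 6*u < -36)))) && k == 0 implies it.
Countermodel: at the initial state k = 0, u = -7, the precondition holds but the weakest precondition fails.
Answer: invalid


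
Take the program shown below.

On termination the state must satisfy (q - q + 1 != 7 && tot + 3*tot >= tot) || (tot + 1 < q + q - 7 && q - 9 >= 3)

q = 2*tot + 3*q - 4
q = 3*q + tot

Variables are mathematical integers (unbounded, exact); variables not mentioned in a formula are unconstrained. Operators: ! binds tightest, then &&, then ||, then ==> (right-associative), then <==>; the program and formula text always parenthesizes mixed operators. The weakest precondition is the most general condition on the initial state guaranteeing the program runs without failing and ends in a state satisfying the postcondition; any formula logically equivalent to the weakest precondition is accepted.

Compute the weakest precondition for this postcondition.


Working backward. After the program, the postcondition (q - q + 1 != 7 && tot + 3*tot >= tot) || (tot + 1 < q + q - 7 && q - 9 >= 3) must hold; in canonical form it is 3*tot >= 0 || (tot < 2*q - 8 && q >= 12).
Before q := 3*q + tot: 3*tot >= 0 || (6*q + tot > 8 && 3*q + tot >= 12)
Before q := 2*tot + 3*q - 4: 3*tot >= 0 || (18*q + 13*tot > 32 && 9*q + 7*tot >= 24)
Answer: WP = 3*tot >= 0 || (18*q + 13*tot > 32 && 9*q + 7*tot >= 24)


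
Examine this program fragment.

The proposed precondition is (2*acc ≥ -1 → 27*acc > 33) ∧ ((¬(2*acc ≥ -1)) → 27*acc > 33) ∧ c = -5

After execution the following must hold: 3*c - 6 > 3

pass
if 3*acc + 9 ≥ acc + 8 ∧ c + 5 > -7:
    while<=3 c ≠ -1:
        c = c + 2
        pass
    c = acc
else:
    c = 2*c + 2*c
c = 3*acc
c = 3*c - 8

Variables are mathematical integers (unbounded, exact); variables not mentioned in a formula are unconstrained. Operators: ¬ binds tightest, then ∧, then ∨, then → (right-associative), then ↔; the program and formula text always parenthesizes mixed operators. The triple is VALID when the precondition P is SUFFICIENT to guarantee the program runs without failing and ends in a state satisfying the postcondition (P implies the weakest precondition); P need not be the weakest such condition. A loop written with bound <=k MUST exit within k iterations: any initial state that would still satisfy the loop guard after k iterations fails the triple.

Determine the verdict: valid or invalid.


Working backward. After the program, the postcondition 3*c - 6 > 3 must hold; in canonical form it is 3*c > 9.
Before c := 3*c - 8: 9*c > 33
Before c := 3*acc: 27*acc > 33
Then branch requires (c ≠ -1 → ((c ≠ -3 → ((c ≠ -5 → ((¬(c ≠ -7)) ∧ 27*acc > 33)) ∧ ((¬(c ≠ -5)) → 27*acc > 33))) ∧ ((¬(c ≠ -3)) → 27*acc > 33))) ∧ ((¬(c ≠ -1)) → 27*acc > 33); else branch requires 27*acc > 33.
Before the if: ((2*acc ≥ -1 ∧ c > -12) → ((c ≠ -1 → ((c ≠ -3 → ((c ≠ -5 → ((¬(c ≠ -7)) ∧ 27*acc > 33)) ∧ ((¬(c ≠ -5)) → 27*acc > 33))) ∧ ((¬(c ≠ -3)) → 27*acc > 33))) ∧ ((¬(c ≠ -1)) → 27*acc > 33))) ∧ ((¬(2*acc ≥ -1 ∧ c > -12)) → 27*acc > 33)
Before skip: ((2*acc ≥ -1 ∧ c > -12) → ((c ≠ -1 → ((c ≠ -3 → ((c ≠ -5 → ((¬(c ≠ -7)) ∧ 27*acc > 33)) ∧ ((¬(c ≠ -5)) → 27*acc > 33))) ∧ ((¬(c ≠ -3)) → 27*acc > 33))) ∧ ((¬(c ≠ -1)) → 27*acc > 33))) ∧ ((¬(2*acc ≥ -1 ∧ c > -12)) → 27*acc > 33)
The weakest precondition is ((2*acc ≥ -1 ∧ c > -12) → ((c ≠ -1 → ((c ≠ -3 → ((c ≠ -5 → ((¬(c ≠ -7)) ∧ 27*acc > 33)) ∧ ((¬(c ≠ -5)) → 27*acc > 33))) ∧ ((¬(c ≠ -3)) → 27*acc > 33))) ∧ ((¬(c ≠ -1)) → 27*acc > 33))) ∧ ((¬(2*acc ≥ -1 ∧ c > -12)) → 27*acc > 33).
Check whether (2*acc ≥ -1 → 27*acc > 33) ∧ ((¬(2*acc ≥ -1)) → 27*acc > 33) ∧ c = -5 implies it.
Every state satisfying the precondition satisfies the weakest precondition: the implication holds.
Answer: valid


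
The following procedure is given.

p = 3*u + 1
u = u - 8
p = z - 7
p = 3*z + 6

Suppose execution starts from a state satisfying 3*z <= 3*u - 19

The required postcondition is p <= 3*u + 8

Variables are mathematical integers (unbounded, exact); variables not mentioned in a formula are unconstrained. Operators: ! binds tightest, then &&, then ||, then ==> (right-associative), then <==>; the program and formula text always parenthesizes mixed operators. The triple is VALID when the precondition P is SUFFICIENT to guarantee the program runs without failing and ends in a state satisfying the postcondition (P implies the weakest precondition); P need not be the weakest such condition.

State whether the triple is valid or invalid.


Working backward. After the program, p <= 3*u + 8 must hold.
Before p := 3*z + 6: 3*z <= 3*u + 2
Before p := z - 7: 3*z <= 3*u + 2
Before u := u - 8: 3*z <= 3*u - 22
Before p := 3*u + 1: 3*z <= 3*u - 22
The weakest precondition is 3*z <= 3*u - 22.
Check whether 3*z <= 3*u - 19 implies it.
Countermodel: at the initial state u = 0, z = -7, the precondition holds but the weakest precondition fails.
Answer: invalid


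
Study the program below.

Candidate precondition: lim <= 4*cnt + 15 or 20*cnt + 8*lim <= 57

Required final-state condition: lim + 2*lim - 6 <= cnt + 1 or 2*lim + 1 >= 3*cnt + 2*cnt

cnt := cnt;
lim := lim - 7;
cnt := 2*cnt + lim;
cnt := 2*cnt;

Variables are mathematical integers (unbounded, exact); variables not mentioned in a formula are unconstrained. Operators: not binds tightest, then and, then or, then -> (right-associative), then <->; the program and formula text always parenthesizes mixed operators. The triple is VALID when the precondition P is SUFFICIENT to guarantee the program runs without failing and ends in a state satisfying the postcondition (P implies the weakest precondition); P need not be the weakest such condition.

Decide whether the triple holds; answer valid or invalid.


Working backward. After the program, the postcondition lim + 2*lim - 6 <= cnt + 1 or 2*lim + 1 >= 3*cnt + 2*cnt must hold; in canonical form it is 3*lim <= cnt + 7 or 2*lim >= 5*cnt - 1.
Before cnt := 2*cnt: 3*lim <= 2*cnt + 7 or 2*lim >= 10*cnt - 1
Before cnt := 2*cnt + lim: lim <= 4*cnt + 7 or 20*cnt + 8*lim <= 1
Before lim := lim - 7: lim <= 4*cnt + 14 or 20*cnt + 8*lim <= 57
Before cnt := cnt: lim <= 4*cnt + 14 or 20*cnt + 8*lim <= 57
The weakest precondition is lim <= 4*cnt + 14 or 20*cnt + 8*lim <= 57.
Check whether lim <= 4*cnt + 15 or 20*cnt + 8*lim <= 57 implies it.
Countermodel: at the initial state cnt = -1, lim = 11, the precondition holds but the weakest precondition fails.
Answer: invalid


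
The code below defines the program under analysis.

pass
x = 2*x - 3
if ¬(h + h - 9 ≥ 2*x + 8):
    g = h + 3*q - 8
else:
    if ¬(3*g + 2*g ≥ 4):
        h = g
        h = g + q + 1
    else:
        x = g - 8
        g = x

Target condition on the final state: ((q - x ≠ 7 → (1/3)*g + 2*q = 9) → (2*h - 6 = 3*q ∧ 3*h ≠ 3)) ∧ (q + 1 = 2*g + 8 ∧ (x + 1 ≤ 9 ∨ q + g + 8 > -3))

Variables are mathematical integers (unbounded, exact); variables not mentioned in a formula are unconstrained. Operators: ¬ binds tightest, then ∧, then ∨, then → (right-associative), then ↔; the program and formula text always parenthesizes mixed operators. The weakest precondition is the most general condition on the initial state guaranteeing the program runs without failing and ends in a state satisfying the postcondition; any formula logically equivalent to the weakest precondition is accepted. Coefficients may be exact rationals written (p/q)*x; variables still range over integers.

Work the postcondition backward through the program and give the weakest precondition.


Working backward. After the program, the postcondition ((q - x ≠ 7 → (1/3)*g + 2*q = 9) → (2*h - 6 = 3*q ∧ 3*h ≠ 3)) ∧ (q + 1 = 2*g + 8 ∧ (x + 1 ≤ 9 ∨ q + g + 8 > -3)) must hold; in canonical form it is ((q ≠ x + 7 → (1/3)*g + 2*q = 9) → (2*h = 3*q + 6 ∧ 3*h ≠ 3)) ∧ q = 2*g + 7 ∧ (x ≤ 8 ∨ g + q > -11).
Then branch requires ((q ≠ x + 7 → (1/3)*h + 3*q = 35/3) → (2*h = 3*q + 6 ∧ 3*h ≠ 3)) ∧ 2*h + 5*q = 9 ∧ (x ≤ 8 ∨ h + 4*q > -3); else branch requires ((¬(5*g ≥ 4)) → (((q ≠ x + 7 → (1/3)*g + 2*q = 9) → (2*g = q + 4 ∧ 3*g + 3*q ≠ 0)) ∧ q = 2*g + 7 ∧ (x ≤ 8 ∨ g + q > -11))) ∧ (5*g ≥ 4 → (((q ≠ g - 1 → (1/3)*g + 2*q = 35/3) → (2*h = 3*q + 6 ∧ 3*h ≠ 3)) ∧ q = 2*g - 9 ∧ (g ≤ 16 ∨ g + q > -3))).
Before the if: ((¬(2*h ≥ 2*x + 17)) → (((q ≠ x + 7 → (1/3)*h + 3*q = 35/3) → (2*h = 3*q + 6 ∧ 3*h ≠ 3)) ∧ 2*h + 5*q = 9 ∧ (x ≤ 8 ∨ h + 4*q > -3))) ∧ (2*h ≥ 2*x + 17 → (((¬(5*g ≥ 4)) → (((q ≠ x + 7 → (1/3)*g + 2*q = 9) → (2*g = q + 4 ∧ 3*g + 3*q ≠ 0)) ∧ q = 2*g + 7 ∧ (x ≤ 8 ∨ g + q > -11))) ∧ (5*g ≥ 4 → (((q ≠ g - 1 → (1/3)*g + 2*q = 35/3) → (2*h = 3*q + 6 ∧ 3*h ≠ 3)) ∧ q = 2*g - 9 ∧ (g ≤ 16 ∨ g + q > -3)))))
Before x := 2*x - 3: ((¬(2*h ≥ 4*x + 11)) → (((q ≠ 2*x + 4 → (1/3)*h + 3*q = 35/3) → (2*h = 3*q + 6 ∧ 3*h ≠ 3)) ∧ 2*h + 5*q = 9 ∧ (2*x ≤ 11 ∨ h + 4*q > -3))) ∧ (2*h ≥ 4*x + 11 → (((¬(5*g ≥ 4)) → (((q ≠ 2*x + 4 → (1/3)*g + 2*q = 9) → (2*g = q + 4 ∧ 3*g + 3*q ≠ 0)) ∧ q = 2*g + 7 ∧ (2*x ≤ 11 ∨ g + q > -11))) ∧ (5*g ≥ 4 → (((q ≠ g - 1 → (1/3)*g + 2*q = 35/3) → (2*h = 3*q + 6 ∧ 3*h ≠ 3)) ∧ q = 2*g - 9 ∧ (g ≤ 16 ∨ g + q > -3)))))
Before skip: ((¬(2*h ≥ 4*x + 11)) → (((q ≠ 2*x + 4 → (1/3)*h + 3*q = 35/3) → (2*h = 3*q + 6 ∧ 3*h ≠ 3)) ∧ 2*h + 5*q = 9 ∧ (2*x ≤ 11 ∨ h + 4*q > -3))) ∧ (2*h ≥ 4*x + 11 → (((¬(5*g ≥ 4)) → (((q ≠ 2*x + 4 → (1/3)*g + 2*q = 9) → (2*g = q + 4 ∧ 3*g + 3*q ≠ 0)) ∧ q = 2*g + 7 ∧ (2*x ≤ 11 ∨ g + q > -11))) ∧ (5*g ≥ 4 → (((q ≠ g - 1 → (1/3)*g + 2*q = 35/3) → (2*h = 3*q + 6 ∧ 3*h ≠ 3)) ∧ q = 2*g - 9 ∧ (g ≤ 16 ∨ g + q > -3)))))
Answer: WP = ((¬(2*h ≥ 4*x + 11)) → (((q ≠ 2*x + 4 → (1/3)*h + 3*q = 35/3) → (2*h = 3*q + 6 ∧ 3*h ≠ 3)) ∧ 2*h + 5*q = 9 ∧ (2*x ≤ 11 ∨ h + 4*q > -3))) ∧ (2*h ≥ 4*x + 11 → (((¬(5*g ≥ 4)) → (((q ≠ 2*x + 4 → (1/3)*g + 2*q = 9) → (2*g = q + 4 ∧ 3*g + 3*q ≠ 0)) ∧ q = 2*g + 7 ∧ (2*x ≤ 11 ∨ g + q > -11))) ∧ (5*g ≥ 4 → (((q ≠ g - 1 → (1/3)*g + 2*q = 35/3) → (2*h = 3*q + 6 ∧ 3*h ≠ 3)) ∧ q = 2*g - 9 ∧ (g ≤ 16 ∨ g + q > -3)))))


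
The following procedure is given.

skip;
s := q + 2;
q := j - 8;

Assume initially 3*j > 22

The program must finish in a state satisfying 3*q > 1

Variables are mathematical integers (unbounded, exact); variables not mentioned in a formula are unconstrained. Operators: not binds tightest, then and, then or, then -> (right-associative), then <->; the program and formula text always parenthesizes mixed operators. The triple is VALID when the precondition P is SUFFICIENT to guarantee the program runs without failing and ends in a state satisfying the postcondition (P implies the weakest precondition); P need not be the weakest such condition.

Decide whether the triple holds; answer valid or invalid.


Working backward. After the program, 3*q > 1 must hold.
Before q := j - 8: 3*j > 25
Before s := q + 2: 3*j > 25
Before skip: 3*j > 25
The weakest precondition is 3*j > 25.
Check whether 3*j > 22 implies it.
Countermodel: at the initial state j = 8, the precondition holds but the weakest precondition fails.
Answer: invalid


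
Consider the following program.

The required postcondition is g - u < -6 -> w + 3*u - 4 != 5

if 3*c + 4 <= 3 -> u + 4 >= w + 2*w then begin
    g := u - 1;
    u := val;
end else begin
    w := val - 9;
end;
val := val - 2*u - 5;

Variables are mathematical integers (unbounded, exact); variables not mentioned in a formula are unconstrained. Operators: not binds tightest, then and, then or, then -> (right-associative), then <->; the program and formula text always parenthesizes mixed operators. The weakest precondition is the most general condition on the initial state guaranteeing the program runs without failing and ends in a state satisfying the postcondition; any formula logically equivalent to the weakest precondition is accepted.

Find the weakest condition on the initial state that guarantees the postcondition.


Working backward. After the program, the postcondition g - u < -6 -> w + 3*u - 4 != 5 must hold; in canonical form it is g < u - 6 -> 3*u + w != 9.
Before val := val - 2*u - 5: g < u - 6 -> 3*u + w != 9
Then branch requires u < val - 5 -> 3*val + w != 9; else branch requires g < u - 6 -> 3*u + val != 18.
Before the if: ((3*c <= -1 -> u >= 3*w - 4) -> (u < val - 5 -> 3*val + w != 9)) and ((not (3*c <= -1 -> u >= 3*w - 4)) -> (g < u - 6 -> 3*u + val != 18))
Answer: WP = ((3*c <= -1 -> u >= 3*w - 4) -> (u < val - 5 -> 3*val + w != 9)) and ((not (3*c <= -1 -> u >= 3*w - 4)) -> (g < u - 6 -> 3*u + val != 18))


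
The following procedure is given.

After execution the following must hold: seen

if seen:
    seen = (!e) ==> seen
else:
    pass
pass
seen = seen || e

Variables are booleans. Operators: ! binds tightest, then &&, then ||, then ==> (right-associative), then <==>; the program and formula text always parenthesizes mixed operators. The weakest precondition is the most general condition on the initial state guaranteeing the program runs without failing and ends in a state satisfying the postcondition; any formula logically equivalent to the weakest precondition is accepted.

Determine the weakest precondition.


Working backward. After the program, seen must hold.
Before seen := seen || e: seen || e
Before skip: seen || e
Then branch requires ((!e) ==> seen) || e; else branch requires seen || e.
Before the if: (seen ==> (((!e) ==> seen) || e)) && ((!seen) ==> (seen || e))
Answer: WP = (seen ==> (((!e) ==> seen) || e)) && ((!seen) ==> (seen || e))


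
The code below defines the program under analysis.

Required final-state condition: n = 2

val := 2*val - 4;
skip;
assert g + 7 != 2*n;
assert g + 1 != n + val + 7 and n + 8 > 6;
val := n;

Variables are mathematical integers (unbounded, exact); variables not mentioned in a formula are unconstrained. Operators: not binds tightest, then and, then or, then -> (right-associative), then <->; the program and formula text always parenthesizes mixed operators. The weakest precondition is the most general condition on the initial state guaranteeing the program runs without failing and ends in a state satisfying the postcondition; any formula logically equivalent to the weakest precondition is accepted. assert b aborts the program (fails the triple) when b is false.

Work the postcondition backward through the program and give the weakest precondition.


Working backward. After the program, n = 2 must hold.
Before val := n: n = 2
Before assert g + 1 != n + val + 7 and n + 8 > 6: g != n + val + 6 and n > -2 and n = 2
Before assert g + 7 != 2*n: g != 2*n - 7 and g != n + val + 6 and n > -2 and n = 2
Before skip: g != 2*n - 7 and g != n + val + 6 and n > -2 and n = 2
Before val := 2*val - 4: g != 2*n - 7 and g != n + 2*val + 2 and n > -2 and n = 2
Answer: WP = g != 2*n - 7 and g != n + 2*val + 2 and n > -2 and n = 2


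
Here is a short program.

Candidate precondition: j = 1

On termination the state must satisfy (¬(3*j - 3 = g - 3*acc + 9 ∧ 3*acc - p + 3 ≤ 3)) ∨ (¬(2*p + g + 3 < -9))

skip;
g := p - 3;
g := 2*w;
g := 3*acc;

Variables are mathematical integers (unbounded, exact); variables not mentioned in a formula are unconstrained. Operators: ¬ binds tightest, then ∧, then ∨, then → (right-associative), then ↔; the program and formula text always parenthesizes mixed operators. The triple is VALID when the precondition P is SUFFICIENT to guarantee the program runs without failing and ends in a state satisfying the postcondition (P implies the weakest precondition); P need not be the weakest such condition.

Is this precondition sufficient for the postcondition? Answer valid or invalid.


Working backward. After the program, the postcondition (¬(3*j - 3 = g - 3*acc + 9 ∧ 3*acc - p + 3 ≤ 3)) ∨ (¬(2*p + g + 3 < -9)) must hold; in canonical form it is (¬(3*acc + 3*j = g + 12 ∧ 3*acc ≤ p)) ∨ (¬(g + 2*p < -12)).
Before g := 3*acc: (¬(3*j = 12 ∧ 3*acc ≤ p)) ∨ (¬(3*acc + 2*p < -12))
Before g := 2*w: (¬(3*j = 12 ∧ 3*acc ≤ p)) ∨ (¬(3*acc + 2*p < -12))
Before g := p - 3: (¬(3*j = 12 ∧ 3*acc ≤ p)) ∨ (¬(3*acc + 2*p < -12))
Before skip: (¬(3*j = 12 ∧ 3*acc ≤ p)) ∨ (¬(3*acc + 2*p < -12))
The weakest precondition is (¬(3*j = 12 ∧ 3*acc ≤ p)) ∨ (¬(3*acc + 2*p < -12)).
Check whether j = 1 implies it.
Every state satisfying the precondition satisfies the weakest precondition: the implication holds.
Answer: valid


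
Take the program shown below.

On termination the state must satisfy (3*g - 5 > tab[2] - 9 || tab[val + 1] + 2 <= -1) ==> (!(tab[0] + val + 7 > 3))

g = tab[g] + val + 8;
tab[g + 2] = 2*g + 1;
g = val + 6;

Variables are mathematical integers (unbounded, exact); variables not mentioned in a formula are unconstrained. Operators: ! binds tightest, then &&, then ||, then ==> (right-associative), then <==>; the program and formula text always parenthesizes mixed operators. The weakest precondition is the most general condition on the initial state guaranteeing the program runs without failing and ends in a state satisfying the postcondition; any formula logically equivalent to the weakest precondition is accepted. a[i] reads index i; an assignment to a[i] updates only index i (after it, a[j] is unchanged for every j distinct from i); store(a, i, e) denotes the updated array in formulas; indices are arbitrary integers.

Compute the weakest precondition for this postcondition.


Working backward. After the program, the postcondition (3*g - 5 > tab[2] - 9 || tab[val + 1] + 2 <= -1) ==> (!(tab[0] + val + 7 > 3)) must hold; in canonical form it is (3*g > tab[2] - 4 || tab[val + 1] <= -3) ==> (!(tab[0] + val > -4)).
Before g := val + 6: (3*val > tab[2] - 22 || tab[val + 1] <= -3) ==> (!(tab[0] + val > -4))
Before tab[g + 2] := 2*g + 1: (3*val > store(tab, g + 2, 2*g + 1)[2] - 22 || store(tab, g + 2, 2*g + 1)[val + 1] <= -3) ==> (!(store(tab, g + 2, 2*g + 1)[0] + val > -4))
Before g := tab[g] + val + 8: (3*val > store(tab, tab[g] + val + 10, 2*tab[g] + 2*val + 17)[2] - 22 || store(tab, tab[g] + val + 10, 2*tab[g] + 2*val + 17)[val + 1] <= -3) ==> (!(store(tab, tab[g] + val + 10, 2*tab[g] + 2*val + 17)[0] + val > -4))
Answer: WP = (3*val > store(tab, tab[g] + val + 10, 2*tab[g] + 2*val + 17)[2] - 22 || store(tab, tab[g] + val + 10, 2*tab[g] + 2*val + 17)[val + 1] <= -3) ==> (!(store(tab, tab[g] + val + 10, 2*tab[g] + 2*val + 17)[0] + val > -4))


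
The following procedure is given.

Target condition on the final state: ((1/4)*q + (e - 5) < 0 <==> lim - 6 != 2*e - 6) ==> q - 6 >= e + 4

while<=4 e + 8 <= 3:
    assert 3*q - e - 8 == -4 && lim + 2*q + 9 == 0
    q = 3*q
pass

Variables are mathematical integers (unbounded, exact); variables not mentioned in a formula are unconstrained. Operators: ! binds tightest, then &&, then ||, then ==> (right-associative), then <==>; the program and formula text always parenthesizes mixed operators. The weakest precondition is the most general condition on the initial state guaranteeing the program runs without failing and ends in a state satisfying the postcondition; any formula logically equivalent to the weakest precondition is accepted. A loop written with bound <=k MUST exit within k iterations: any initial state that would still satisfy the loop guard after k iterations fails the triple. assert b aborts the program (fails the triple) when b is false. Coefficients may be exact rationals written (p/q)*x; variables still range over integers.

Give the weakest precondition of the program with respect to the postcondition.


Working backward. After the program, the postcondition ((1/4)*q + (e - 5) < 0 <==> lim - 6 != 2*e - 6) ==> q - 6 >= e + 4 must hold; in canonical form it is (e + (1/4)*q < 5 <==> lim != 2*e) ==> q >= e + 10.
Before skip: (e + (1/4)*q < 5 <==> lim != 2*e) ==> q >= e + 10
Before the loop (bound <=4), unroll the exhaustion recursion (WP_0 = exit-now case; WP_j = one more guarded iteration, up to j = 4):
  WP_0: (!(e <= -5)) && ((e + (1/4)*q < 5 <==> lim != 2*e) ==> q >= e + 10)
  WP_1: (e <= -5 ==> (3*q == e + 4 && lim + 2*q == -9 && (!(e <= -5)) && ((e + (3/4)*q < 5 <==> lim != 2*e) ==> 3*q >= e + 10))) && ((!(e <= -5)) ==> ((e + (1/4)*q < 5 <==> lim != 2*e) ==> q >= e + 10))
  WP_2: (e <= -5 ==> (3*q == e + 4 && lim + 2*q == -9 && (e <= -5 ==> (9*q == e + 4 && lim + 6*q == -9 && (!(e <= -5)) && ((e + (9/4)*q < 5 <==> lim != 2*e) ==> 9*q >= e + 10))) && ((!(e <= -5)) ==> ((e + (3/4)*q < 5 <==> lim != 2*e) ==> 3*q >= e + 10)))) && ((!(e <= -5)) ==> ((e + (1/4)*q < 5 <==> lim != 2*e) ==> q >= e + 10))
  WP_3: (e <= -5 ==> (3*q == e + 4 && lim + 2*q == -9 && (e <= -5 ==> (9*q == e + 4 && lim + 6*q == -9 && (e <= -5 ==> (27*q == e + 4 && lim + 18*q == -9 && (!(e <= -5)) && ((e + (27/4)*q < 5 <==> lim != 2*e) ==> 27*q >= e + 10))) && ((!(e <= -5)) ==> ((e + (9/4)*q < 5 <==> lim != 2*e) ==> 9*q >= e + 10)))) && ((!(e <= -5)) ==> ((e + (3/4)*q < 5 <==> lim != 2*e) ==> 3*q >= e + 10)))) && ((!(e <= -5)) ==> ((e + (1/4)*q < 5 <==> lim != 2*e) ==> q >= e + 10))
  WP_4: (e <= -5 ==> (3*q == e + 4 && lim + 2*q == -9 && (e <= -5 ==> (9*q == e + 4 && lim + 6*q == -9 && (e <= -5 ==> (27*q == e + 4 && lim + 18*q == -9 && (e <= -5 ==> (81*q == e + 4 && lim + 54*q == -9 && (!(e <= -5)) && ((e + (81/4)*q < 5 <==> lim != 2*e) ==> 81*q >= e + 10))) && ((!(e <= -5)) ==> ((e + (27/4)*q < 5 <==> lim != 2*e) ==> 27*q >= e + 10)))) && ((!(e <= -5)) ==> ((e + (9/4)*q < 5 <==> lim != 2*e) ==> 9*q >= e + 10)))) && ((!(e <= -5)) ==> ((e + (3/4)*q < 5 <==> lim != 2*e) ==> 3*q >= e + 10)))) && ((!(e <= -5)) ==> ((e + (1/4)*q < 5 <==> lim != 2*e) ==> q >= e + 10))
So before the loop: (e <= -5 ==> (3*q == e + 4 && lim + 2*q == -9 && (e <= -5 ==> (9*q == e + 4 && lim + 6*q == -9 && (e <= -5 ==> (27*q == e + 4 && lim + 18*q == -9 && (e <= -5 ==> (81*q == e + 4 && lim + 54*q == -9 && (!(e <= -5)) && ((e + (81/4)*q < 5 <==> lim != 2*e) ==> 81*q >= e + 10))) && ((!(e <= -5)) ==> ((e + (27/4)*q < 5 <==> lim != 2*e) ==> 27*q >= e + 10)))) && ((!(e <= -5)) ==> ((e + (9/4)*q < 5 <==> lim != 2*e) ==> 9*q >= e + 10)))) && ((!(e <= -5)) ==> ((e + (3/4)*q < 5 <==> lim != 2*e) ==> 3*q >= e + 10)))) && ((!(e <= -5)) ==> ((e + (1/4)*q < 5 <==> lim != 2*e) ==> q >= e + 10))
Answer: WP = (e <= -5 ==> (3*q == e + 4 && lim + 2*q == -9 && (e <= -5 ==> (9*q == e + 4 && lim + 6*q == -9 && (e <= -5 ==> (27*q == e + 4 && lim + 18*q == -9 && (e <= -5 ==> (81*q == e + 4 && lim + 54*q == -9 && (!(e <= -5)) && ((e + (81/4)*q < 5 <==> lim != 2*e) ==> 81*q >= e + 10))) && ((!(e <= -5)) ==> ((e + (27/4)*q < 5 <==> lim != 2*e) ==> 27*q >= e + 10)))) && ((!(e <= -5)) ==> ((e + (9/4)*q < 5 <==> lim != 2*e) ==> 9*q >= e + 10)))) && ((!(e <= -5)) ==> ((e + (3/4)*q < 5 <==> lim != 2*e) ==> 3*q >= e + 10)))) && ((!(e <= -5)) ==> ((e + (1/4)*q < 5 <==> lim != 2*e) ==> q >= e + 10))


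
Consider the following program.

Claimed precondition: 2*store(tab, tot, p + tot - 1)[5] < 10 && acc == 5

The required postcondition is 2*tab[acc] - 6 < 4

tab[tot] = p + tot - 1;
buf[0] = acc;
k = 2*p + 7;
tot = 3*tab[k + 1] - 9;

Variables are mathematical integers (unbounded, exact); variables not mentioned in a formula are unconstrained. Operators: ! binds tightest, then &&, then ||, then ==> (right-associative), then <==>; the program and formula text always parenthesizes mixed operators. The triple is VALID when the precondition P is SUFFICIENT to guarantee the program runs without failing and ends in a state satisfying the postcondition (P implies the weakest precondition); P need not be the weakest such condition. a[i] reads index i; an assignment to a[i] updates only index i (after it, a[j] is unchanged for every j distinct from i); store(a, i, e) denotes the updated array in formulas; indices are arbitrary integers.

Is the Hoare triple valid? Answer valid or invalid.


Working backward. After the program, the postcondition 2*tab[acc] - 6 < 4 must hold; in canonical form it is 2*tab[acc] < 10.
Before tot := 3*tab[k + 1] - 9: 2*tab[acc] < 10
Before k := 2*p + 7: 2*tab[acc] < 10
Before buf[0] := acc: 2*tab[acc] < 10
Before tab[tot] := p + tot - 1: 2*store(tab, tot, p + tot - 1)[acc] < 10
The weakest precondition is 2*store(tab, tot, p + tot - 1)[acc] < 10.
Check whether 2*store(tab, tot, p + tot - 1)[5] < 10 && acc == 5 implies it.
Every state satisfying the precondition satisfies the weakest precondition: the implication holds.
Answer: valid


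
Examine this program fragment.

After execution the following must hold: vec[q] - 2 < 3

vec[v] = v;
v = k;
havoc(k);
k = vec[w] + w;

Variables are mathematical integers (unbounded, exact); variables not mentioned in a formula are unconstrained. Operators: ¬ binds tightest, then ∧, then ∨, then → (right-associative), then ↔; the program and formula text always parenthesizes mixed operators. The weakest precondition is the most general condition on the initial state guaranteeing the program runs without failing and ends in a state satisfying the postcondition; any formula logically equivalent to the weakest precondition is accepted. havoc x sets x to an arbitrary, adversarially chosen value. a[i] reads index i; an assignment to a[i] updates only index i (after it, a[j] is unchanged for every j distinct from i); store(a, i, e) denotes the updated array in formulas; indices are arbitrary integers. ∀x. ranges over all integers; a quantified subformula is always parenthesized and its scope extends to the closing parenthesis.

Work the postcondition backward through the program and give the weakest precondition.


Working backward. After the program, the postcondition vec[q] - 2 < 3 must hold; in canonical form it is vec[q] < 5.
Before k := vec[w] + w: vec[q] < 5
Before havoc k: vec[q] < 5
Before v := k: vec[q] < 5
Before vec[v] := v: store(vec, v, v)[q] < 5
Answer: WP = store(vec, v, v)[q] < 5


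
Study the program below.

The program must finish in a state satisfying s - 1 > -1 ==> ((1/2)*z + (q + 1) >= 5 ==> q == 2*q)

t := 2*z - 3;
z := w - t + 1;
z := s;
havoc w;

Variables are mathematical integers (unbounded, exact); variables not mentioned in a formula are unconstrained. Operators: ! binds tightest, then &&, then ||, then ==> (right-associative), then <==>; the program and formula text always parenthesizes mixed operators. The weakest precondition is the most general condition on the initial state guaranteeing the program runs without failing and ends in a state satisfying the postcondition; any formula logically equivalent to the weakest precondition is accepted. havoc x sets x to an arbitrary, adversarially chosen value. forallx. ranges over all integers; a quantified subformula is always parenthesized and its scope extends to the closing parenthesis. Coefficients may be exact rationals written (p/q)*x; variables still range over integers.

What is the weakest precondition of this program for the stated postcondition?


Working backward. After the program, the postcondition s - 1 > -1 ==> ((1/2)*z + (q + 1) >= 5 ==> q == 2*q) must hold; in canonical form it is s > 0 ==> (q + (1/2)*z >= 4 ==> q == 0).
Before havoc w: s > 0 ==> (q + (1/2)*z >= 4 ==> q == 0)
Before z := s: s > 0 ==> (q + (1/2)*s >= 4 ==> q == 0)
Before z := w - t + 1: s > 0 ==> (q + (1/2)*s >= 4 ==> q == 0)
Before t := 2*z - 3: s > 0 ==> (q + (1/2)*s >= 4 ==> q == 0)
Answer: WP = s > 0 ==> (q + (1/2)*s >= 4 ==> q == 0)


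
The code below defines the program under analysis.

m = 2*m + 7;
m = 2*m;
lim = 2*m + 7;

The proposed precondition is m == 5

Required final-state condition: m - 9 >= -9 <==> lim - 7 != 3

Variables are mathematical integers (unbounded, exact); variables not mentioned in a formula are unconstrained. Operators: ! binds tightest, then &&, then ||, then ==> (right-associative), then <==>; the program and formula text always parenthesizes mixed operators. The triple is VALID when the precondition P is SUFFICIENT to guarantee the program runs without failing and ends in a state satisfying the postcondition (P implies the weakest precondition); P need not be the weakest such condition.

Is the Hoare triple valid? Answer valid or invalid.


Working backward. After the program, the postcondition m - 9 >= -9 <==> lim - 7 != 3 must hold; in canonical form it is m >= 0 <==> lim != 10.
Before lim := 2*m + 7: m >= 0 <==> 2*m != 3
Before m := 2*m: 2*m >= 0 <==> 4*m != 3
Before m := 2*m + 7: 4*m >= -14 <==> 8*m != -25
The weakest precondition is 4*m >= -14 <==> 8*m != -25.
Check whether m == 5 implies it.
Every state satisfying the precondition satisfies the weakest precondition: the implication holds.
Answer: valid


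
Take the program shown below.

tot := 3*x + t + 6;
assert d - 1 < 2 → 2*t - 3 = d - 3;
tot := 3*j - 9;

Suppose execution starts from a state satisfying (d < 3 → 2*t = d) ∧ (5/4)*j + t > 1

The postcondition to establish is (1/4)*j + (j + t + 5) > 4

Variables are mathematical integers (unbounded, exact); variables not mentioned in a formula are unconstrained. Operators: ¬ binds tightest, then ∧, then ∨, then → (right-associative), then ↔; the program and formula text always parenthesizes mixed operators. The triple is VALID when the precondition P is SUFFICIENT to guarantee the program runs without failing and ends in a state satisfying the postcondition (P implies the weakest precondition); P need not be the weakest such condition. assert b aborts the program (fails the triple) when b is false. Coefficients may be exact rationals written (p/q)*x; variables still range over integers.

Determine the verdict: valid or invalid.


Working backward. After the program, the postcondition (1/4)*j + (j + t + 5) > 4 must hold; in canonical form it is (5/4)*j + t > -1.
Before tot := 3*j - 9: (5/4)*j + t > -1
Before assert d - 1 < 2 → 2*t - 3 = d - 3: (d < 3 → 2*t = d) ∧ (5/4)*j + t > -1
Before tot := 3*x + t + 6: (d < 3 → 2*t = d) ∧ (5/4)*j + t > -1
The weakest precondition is (d < 3 → 2*t = d) ∧ (5/4)*j + t > -1.
Check whether (d < 3 → 2*t = d) ∧ (5/4)*j + t > 1 implies it.
Every state satisfying the precondition satisfies the weakest precondition: the implication holds.
Answer: valid


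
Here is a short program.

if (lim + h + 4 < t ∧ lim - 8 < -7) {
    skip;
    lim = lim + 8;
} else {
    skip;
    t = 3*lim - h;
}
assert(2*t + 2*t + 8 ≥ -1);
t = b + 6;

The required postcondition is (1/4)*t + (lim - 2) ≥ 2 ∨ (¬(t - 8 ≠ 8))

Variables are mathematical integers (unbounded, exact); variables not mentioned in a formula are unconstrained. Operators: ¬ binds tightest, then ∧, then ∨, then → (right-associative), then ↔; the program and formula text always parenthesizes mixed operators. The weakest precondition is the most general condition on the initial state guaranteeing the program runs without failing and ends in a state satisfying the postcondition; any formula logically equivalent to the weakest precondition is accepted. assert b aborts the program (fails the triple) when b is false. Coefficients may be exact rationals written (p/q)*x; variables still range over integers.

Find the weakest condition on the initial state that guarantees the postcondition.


Working backward. After the program, the postcondition (1/4)*t + (lim - 2) ≥ 2 ∨ (¬(t - 8 ≠ 8)) must hold; in canonical form it is lim + (1/4)*t ≥ 4 ∨ (¬(t ≠ 16)).
Before t := b + 6: (1/4)*b + lim ≥ 5/2 ∨ (¬(b ≠ 10))
Before assert 2*t + 2*t + 8 ≥ -1: 4*t ≥ -9 ∧ ((1/4)*b + lim ≥ 5/2 ∨ (¬(b ≠ 10)))
Then branch requires 4*t ≥ -9 ∧ ((1/4)*b + lim ≥ -11/2 ∨ (¬(b ≠ 10))); else branch requires 12*lim ≥ 4*h - 9 ∧ ((1/4)*b + lim ≥ 5/2 ∨ (¬(b ≠ 10))).
Before the if: ((h + lim < t - 4 ∧ lim < 1) → (4*t ≥ -9 ∧ ((1/4)*b + lim ≥ -11/2 ∨ (¬(b ≠ 10))))) ∧ ((¬(h + lim < t - 4 ∧ lim < 1)) → (12*lim ≥ 4*h - 9 ∧ ((1/4)*b + lim ≥ 5/2 ∨ (¬(b ≠ 10)))))
Answer: WP = ((h + lim < t - 4 ∧ lim < 1) → (4*t ≥ -9 ∧ ((1/4)*b + lim ≥ -11/2 ∨ (¬(b ≠ 10))))) ∧ ((¬(h + lim < t - 4 ∧ lim < 1)) → (12*lim ≥ 4*h - 9 ∧ ((1/4)*b + lim ≥ 5/2 ∨ (¬(b ≠ 10)))))


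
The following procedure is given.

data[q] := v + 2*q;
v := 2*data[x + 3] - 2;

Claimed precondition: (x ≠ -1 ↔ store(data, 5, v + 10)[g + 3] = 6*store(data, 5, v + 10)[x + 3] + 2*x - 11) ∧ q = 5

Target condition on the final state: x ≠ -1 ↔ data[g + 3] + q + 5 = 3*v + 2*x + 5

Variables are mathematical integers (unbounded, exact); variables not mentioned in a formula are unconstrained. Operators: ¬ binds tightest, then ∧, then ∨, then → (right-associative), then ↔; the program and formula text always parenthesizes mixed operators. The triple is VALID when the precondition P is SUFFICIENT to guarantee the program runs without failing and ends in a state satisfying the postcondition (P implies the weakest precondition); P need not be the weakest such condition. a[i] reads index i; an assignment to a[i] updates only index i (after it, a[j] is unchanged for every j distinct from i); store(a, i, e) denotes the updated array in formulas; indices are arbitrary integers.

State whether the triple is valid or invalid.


Working backward. After the program, the postcondition x ≠ -1 ↔ data[g + 3] + q + 5 = 3*v + 2*x + 5 must hold; in canonical form it is x ≠ -1 ↔ data[g + 3] + q = 3*v + 2*x.
Before v := 2*data[x + 3] - 2: x ≠ -1 ↔ data[g + 3] + q = 6*data[x + 3] + 2*x - 6
Before data[q] := v + 2*q: x ≠ -1 ↔ store(data, q, 2*q + v)[g + 3] + q = 6*store(data, q, 2*q + v)[x + 3] + 2*x - 6
The weakest precondition is x ≠ -1 ↔ store(data, q, 2*q + v)[g + 3] + q = 6*store(data, q, 2*q + v)[x + 3] + 2*x - 6.
Check whether (x ≠ -1 ↔ store(data, 5, v + 10)[g + 3] = 6*store(data, 5, v + 10)[x + 3] + 2*x - 11) ∧ q = 5 implies it.
Every state satisfying the precondition satisfies the weakest precondition: the implication holds.
Answer: valid
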